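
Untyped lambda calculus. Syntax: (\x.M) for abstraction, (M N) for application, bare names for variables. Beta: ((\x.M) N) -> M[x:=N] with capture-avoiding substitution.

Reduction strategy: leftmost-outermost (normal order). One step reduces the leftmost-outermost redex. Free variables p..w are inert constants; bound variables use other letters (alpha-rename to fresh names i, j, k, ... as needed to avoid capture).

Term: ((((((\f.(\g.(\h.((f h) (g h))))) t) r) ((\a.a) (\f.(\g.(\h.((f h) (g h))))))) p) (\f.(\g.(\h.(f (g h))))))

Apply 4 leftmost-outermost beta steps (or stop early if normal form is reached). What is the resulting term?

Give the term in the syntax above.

Step 0: ((((((\f.(\g.(\h.((f h) (g h))))) t) r) ((\a.a) (\f.(\g.(\h.((f h) (g h))))))) p) (\f.(\g.(\h.(f (g h))))))
Step 1: (((((\g.(\h.((t h) (g h)))) r) ((\a.a) (\f.(\g.(\h.((f h) (g h))))))) p) (\f.(\g.(\h.(f (g h))))))
Step 2: ((((\h.((t h) (r h))) ((\a.a) (\f.(\g.(\h.((f h) (g h))))))) p) (\f.(\g.(\h.(f (g h))))))
Step 3: ((((t ((\a.a) (\f.(\g.(\h.((f h) (g h))))))) (r ((\a.a) (\f.(\g.(\h.((f h) (g h)))))))) p) (\f.(\g.(\h.(f (g h))))))
Step 4: ((((t (\f.(\g.(\h.((f h) (g h)))))) (r ((\a.a) (\f.(\g.(\h.((f h) (g h)))))))) p) (\f.(\g.(\h.(f (g h))))))

Answer: ((((t (\f.(\g.(\h.((f h) (g h)))))) (r ((\a.a) (\f.(\g.(\h.((f h) (g h)))))))) p) (\f.(\g.(\h.(f (g h))))))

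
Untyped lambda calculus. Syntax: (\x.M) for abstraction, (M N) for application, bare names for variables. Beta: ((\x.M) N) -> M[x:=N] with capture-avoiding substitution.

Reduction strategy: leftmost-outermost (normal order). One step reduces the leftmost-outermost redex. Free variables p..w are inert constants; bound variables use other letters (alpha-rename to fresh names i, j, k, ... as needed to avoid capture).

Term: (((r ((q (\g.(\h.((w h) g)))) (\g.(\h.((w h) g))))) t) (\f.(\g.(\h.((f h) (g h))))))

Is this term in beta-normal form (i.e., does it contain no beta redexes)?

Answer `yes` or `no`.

Answer: yes

Derivation:
Term: (((r ((q (\g.(\h.((w h) g)))) (\g.(\h.((w h) g))))) t) (\f.(\g.(\h.((f h) (g h))))))
No beta redexes found.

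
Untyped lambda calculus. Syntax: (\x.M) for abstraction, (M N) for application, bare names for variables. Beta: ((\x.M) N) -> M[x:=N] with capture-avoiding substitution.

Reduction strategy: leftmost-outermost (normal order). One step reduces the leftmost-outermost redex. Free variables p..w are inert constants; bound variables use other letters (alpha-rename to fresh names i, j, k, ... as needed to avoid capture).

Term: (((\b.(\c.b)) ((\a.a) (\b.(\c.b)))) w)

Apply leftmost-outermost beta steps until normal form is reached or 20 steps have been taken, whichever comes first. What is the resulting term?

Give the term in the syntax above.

Step 0: (((\b.(\c.b)) ((\a.a) (\b.(\c.b)))) w)
Step 1: ((\c.((\a.a) (\b.(\c.b)))) w)
Step 2: ((\a.a) (\b.(\c.b)))
Step 3: (\b.(\c.b))

Answer: (\b.(\c.b))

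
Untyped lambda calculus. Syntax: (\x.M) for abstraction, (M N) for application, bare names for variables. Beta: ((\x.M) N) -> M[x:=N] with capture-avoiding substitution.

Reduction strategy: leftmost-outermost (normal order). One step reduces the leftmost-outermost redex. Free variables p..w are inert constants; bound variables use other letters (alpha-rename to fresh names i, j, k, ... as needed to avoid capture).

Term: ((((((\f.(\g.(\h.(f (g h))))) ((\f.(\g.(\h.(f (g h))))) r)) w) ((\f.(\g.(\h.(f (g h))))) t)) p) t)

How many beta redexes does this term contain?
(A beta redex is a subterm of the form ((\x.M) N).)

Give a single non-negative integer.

Term: ((((((\f.(\g.(\h.(f (g h))))) ((\f.(\g.(\h.(f (g h))))) r)) w) ((\f.(\g.(\h.(f (g h))))) t)) p) t)
  Redex: ((\f.(\g.(\h.(f (g h))))) ((\f.(\g.(\h.(f (g h))))) r))
  Redex: ((\f.(\g.(\h.(f (g h))))) r)
  Redex: ((\f.(\g.(\h.(f (g h))))) t)
Total redexes: 3

Answer: 3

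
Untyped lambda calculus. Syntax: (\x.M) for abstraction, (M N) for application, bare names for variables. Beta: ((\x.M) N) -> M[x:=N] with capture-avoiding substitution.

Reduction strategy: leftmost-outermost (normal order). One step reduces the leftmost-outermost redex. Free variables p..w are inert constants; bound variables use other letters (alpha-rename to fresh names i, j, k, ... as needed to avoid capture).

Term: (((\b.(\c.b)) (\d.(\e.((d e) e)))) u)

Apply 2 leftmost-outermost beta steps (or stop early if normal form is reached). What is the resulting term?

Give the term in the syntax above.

Step 0: (((\b.(\c.b)) (\d.(\e.((d e) e)))) u)
Step 1: ((\c.(\d.(\e.((d e) e)))) u)
Step 2: (\d.(\e.((d e) e)))

Answer: (\d.(\e.((d e) e)))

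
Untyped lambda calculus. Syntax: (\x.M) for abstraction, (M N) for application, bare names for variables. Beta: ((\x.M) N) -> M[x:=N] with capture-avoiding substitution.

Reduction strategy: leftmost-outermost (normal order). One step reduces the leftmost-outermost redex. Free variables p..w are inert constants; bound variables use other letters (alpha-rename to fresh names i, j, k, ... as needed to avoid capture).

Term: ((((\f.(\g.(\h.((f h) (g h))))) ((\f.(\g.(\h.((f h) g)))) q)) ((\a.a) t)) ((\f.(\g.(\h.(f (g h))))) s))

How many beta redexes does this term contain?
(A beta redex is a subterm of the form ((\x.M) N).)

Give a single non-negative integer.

Answer: 4

Derivation:
Term: ((((\f.(\g.(\h.((f h) (g h))))) ((\f.(\g.(\h.((f h) g)))) q)) ((\a.a) t)) ((\f.(\g.(\h.(f (g h))))) s))
  Redex: ((\f.(\g.(\h.((f h) (g h))))) ((\f.(\g.(\h.((f h) g)))) q))
  Redex: ((\f.(\g.(\h.((f h) g)))) q)
  Redex: ((\a.a) t)
  Redex: ((\f.(\g.(\h.(f (g h))))) s)
Total redexes: 4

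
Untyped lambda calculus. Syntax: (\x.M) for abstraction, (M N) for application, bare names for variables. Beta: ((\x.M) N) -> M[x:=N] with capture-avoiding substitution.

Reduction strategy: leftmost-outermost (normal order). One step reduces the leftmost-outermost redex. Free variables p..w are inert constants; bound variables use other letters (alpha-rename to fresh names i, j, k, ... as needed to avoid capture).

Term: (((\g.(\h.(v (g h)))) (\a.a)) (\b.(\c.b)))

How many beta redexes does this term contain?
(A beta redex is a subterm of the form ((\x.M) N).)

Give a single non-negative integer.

Answer: 1

Derivation:
Term: (((\g.(\h.(v (g h)))) (\a.a)) (\b.(\c.b)))
  Redex: ((\g.(\h.(v (g h)))) (\a.a))
Total redexes: 1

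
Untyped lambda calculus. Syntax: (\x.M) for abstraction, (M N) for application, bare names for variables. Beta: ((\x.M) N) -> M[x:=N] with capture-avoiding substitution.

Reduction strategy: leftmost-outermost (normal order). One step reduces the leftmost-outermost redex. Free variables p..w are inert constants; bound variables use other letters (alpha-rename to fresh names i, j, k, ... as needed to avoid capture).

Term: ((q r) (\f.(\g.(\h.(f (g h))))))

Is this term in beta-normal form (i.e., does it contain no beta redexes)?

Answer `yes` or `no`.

Term: ((q r) (\f.(\g.(\h.(f (g h))))))
No beta redexes found.

Answer: yes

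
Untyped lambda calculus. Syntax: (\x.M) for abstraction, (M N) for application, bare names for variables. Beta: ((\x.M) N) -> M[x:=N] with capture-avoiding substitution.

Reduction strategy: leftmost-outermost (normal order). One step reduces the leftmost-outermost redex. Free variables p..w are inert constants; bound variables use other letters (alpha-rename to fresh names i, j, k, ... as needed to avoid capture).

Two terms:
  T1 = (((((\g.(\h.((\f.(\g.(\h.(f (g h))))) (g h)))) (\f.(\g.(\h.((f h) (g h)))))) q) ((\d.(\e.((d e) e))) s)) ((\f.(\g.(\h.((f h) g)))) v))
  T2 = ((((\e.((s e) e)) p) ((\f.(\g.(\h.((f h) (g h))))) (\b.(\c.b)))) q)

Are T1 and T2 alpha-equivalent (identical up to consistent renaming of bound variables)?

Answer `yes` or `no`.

Term 1: (((((\g.(\h.((\f.(\g.(\h.(f (g h))))) (g h)))) (\f.(\g.(\h.((f h) (g h)))))) q) ((\d.(\e.((d e) e))) s)) ((\f.(\g.(\h.((f h) g)))) v))
Term 2: ((((\e.((s e) e)) p) ((\f.(\g.(\h.((f h) (g h))))) (\b.(\c.b)))) q)
Alpha-equivalence: compare structure up to binder renaming.
Result: False

Answer: no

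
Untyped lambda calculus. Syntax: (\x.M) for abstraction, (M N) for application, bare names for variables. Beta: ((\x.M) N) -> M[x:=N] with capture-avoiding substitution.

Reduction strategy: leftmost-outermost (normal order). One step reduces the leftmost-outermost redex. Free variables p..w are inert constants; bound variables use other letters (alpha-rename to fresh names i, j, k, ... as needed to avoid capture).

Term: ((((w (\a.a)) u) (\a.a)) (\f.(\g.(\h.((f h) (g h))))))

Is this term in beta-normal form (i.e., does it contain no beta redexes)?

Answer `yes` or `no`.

Answer: yes

Derivation:
Term: ((((w (\a.a)) u) (\a.a)) (\f.(\g.(\h.((f h) (g h))))))
No beta redexes found.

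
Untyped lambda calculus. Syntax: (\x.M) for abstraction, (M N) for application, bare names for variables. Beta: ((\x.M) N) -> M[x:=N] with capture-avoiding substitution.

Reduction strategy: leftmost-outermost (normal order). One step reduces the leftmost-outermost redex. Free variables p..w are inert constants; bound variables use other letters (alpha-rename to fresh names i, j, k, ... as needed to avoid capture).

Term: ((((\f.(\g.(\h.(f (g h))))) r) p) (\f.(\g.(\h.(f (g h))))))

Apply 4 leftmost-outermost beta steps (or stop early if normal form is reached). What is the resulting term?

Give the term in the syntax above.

Answer: (r (p (\f.(\g.(\h.(f (g h)))))))

Derivation:
Step 0: ((((\f.(\g.(\h.(f (g h))))) r) p) (\f.(\g.(\h.(f (g h))))))
Step 1: (((\g.(\h.(r (g h)))) p) (\f.(\g.(\h.(f (g h))))))
Step 2: ((\h.(r (p h))) (\f.(\g.(\h.(f (g h))))))
Step 3: (r (p (\f.(\g.(\h.(f (g h)))))))
Step 4: (normal form reached)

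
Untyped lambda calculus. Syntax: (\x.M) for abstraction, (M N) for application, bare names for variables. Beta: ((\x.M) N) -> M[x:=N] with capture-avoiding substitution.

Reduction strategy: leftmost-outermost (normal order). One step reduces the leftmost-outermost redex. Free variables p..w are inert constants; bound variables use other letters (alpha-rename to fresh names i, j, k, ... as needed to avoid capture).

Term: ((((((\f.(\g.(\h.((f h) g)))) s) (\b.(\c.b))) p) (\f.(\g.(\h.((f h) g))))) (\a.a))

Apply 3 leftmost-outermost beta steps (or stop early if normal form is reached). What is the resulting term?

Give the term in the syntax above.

Step 0: ((((((\f.(\g.(\h.((f h) g)))) s) (\b.(\c.b))) p) (\f.(\g.(\h.((f h) g))))) (\a.a))
Step 1: (((((\g.(\h.((s h) g))) (\b.(\c.b))) p) (\f.(\g.(\h.((f h) g))))) (\a.a))
Step 2: ((((\h.((s h) (\b.(\c.b)))) p) (\f.(\g.(\h.((f h) g))))) (\a.a))
Step 3: ((((s p) (\b.(\c.b))) (\f.(\g.(\h.((f h) g))))) (\a.a))

Answer: ((((s p) (\b.(\c.b))) (\f.(\g.(\h.((f h) g))))) (\a.a))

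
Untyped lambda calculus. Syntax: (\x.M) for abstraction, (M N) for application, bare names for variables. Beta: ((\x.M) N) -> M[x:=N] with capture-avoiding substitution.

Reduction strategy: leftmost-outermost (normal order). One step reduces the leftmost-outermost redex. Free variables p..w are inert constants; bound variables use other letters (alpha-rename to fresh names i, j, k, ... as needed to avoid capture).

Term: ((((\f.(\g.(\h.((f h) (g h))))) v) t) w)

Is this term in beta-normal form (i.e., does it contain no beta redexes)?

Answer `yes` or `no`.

Answer: no

Derivation:
Term: ((((\f.(\g.(\h.((f h) (g h))))) v) t) w)
Found 1 beta redex(es).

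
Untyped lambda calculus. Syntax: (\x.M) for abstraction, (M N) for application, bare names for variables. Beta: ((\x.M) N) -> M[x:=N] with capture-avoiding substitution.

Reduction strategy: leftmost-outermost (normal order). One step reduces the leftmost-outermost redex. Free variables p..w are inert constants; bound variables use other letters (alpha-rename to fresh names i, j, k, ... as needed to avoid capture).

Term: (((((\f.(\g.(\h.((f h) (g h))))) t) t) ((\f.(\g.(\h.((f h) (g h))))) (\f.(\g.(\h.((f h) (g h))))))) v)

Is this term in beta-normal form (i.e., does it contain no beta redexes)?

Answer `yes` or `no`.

Term: (((((\f.(\g.(\h.((f h) (g h))))) t) t) ((\f.(\g.(\h.((f h) (g h))))) (\f.(\g.(\h.((f h) (g h))))))) v)
Found 2 beta redex(es).

Answer: no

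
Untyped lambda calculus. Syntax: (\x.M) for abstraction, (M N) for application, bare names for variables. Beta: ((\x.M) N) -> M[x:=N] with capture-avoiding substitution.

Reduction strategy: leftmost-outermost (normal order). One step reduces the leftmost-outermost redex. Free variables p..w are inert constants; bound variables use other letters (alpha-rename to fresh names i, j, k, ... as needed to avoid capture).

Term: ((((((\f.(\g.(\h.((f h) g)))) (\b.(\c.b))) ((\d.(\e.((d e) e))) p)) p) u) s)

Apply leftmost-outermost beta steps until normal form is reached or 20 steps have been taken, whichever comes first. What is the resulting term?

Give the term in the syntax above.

Answer: ((p u) s)

Derivation:
Step 0: ((((((\f.(\g.(\h.((f h) g)))) (\b.(\c.b))) ((\d.(\e.((d e) e))) p)) p) u) s)
Step 1: (((((\g.(\h.(((\b.(\c.b)) h) g))) ((\d.(\e.((d e) e))) p)) p) u) s)
Step 2: ((((\h.(((\b.(\c.b)) h) ((\d.(\e.((d e) e))) p))) p) u) s)
Step 3: (((((\b.(\c.b)) p) ((\d.(\e.((d e) e))) p)) u) s)
Step 4: ((((\c.p) ((\d.(\e.((d e) e))) p)) u) s)
Step 5: ((p u) s)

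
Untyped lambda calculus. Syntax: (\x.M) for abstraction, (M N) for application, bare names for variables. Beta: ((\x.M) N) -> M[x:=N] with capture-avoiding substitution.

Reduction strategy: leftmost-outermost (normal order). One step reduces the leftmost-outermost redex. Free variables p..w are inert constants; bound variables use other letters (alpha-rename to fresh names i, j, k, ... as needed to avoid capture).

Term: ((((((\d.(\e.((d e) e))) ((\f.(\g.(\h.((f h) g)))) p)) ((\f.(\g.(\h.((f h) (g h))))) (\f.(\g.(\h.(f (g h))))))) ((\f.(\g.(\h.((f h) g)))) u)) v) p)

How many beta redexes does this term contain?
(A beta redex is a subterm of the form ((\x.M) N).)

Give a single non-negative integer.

Term: ((((((\d.(\e.((d e) e))) ((\f.(\g.(\h.((f h) g)))) p)) ((\f.(\g.(\h.((f h) (g h))))) (\f.(\g.(\h.(f (g h))))))) ((\f.(\g.(\h.((f h) g)))) u)) v) p)
  Redex: ((\d.(\e.((d e) e))) ((\f.(\g.(\h.((f h) g)))) p))
  Redex: ((\f.(\g.(\h.((f h) g)))) p)
  Redex: ((\f.(\g.(\h.((f h) (g h))))) (\f.(\g.(\h.(f (g h))))))
  Redex: ((\f.(\g.(\h.((f h) g)))) u)
Total redexes: 4

Answer: 4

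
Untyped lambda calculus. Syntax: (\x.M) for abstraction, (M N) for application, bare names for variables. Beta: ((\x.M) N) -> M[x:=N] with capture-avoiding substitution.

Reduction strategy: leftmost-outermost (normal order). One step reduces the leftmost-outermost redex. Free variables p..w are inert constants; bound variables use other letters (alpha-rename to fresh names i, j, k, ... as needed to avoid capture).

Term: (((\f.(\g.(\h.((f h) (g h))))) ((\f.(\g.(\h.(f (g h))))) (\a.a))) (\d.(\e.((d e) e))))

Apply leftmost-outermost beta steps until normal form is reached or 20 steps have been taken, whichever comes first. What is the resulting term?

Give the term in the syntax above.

Step 0: (((\f.(\g.(\h.((f h) (g h))))) ((\f.(\g.(\h.(f (g h))))) (\a.a))) (\d.(\e.((d e) e))))
Step 1: ((\g.(\h.((((\f.(\g.(\h.(f (g h))))) (\a.a)) h) (g h)))) (\d.(\e.((d e) e))))
Step 2: (\h.((((\f.(\g.(\h.(f (g h))))) (\a.a)) h) ((\d.(\e.((d e) e))) h)))
Step 3: (\h.(((\g.(\h.((\a.a) (g h)))) h) ((\d.(\e.((d e) e))) h)))
Step 4: (\h.((\i.((\a.a) (h i))) ((\d.(\e.((d e) e))) h)))
Step 5: (\h.((\a.a) (h ((\d.(\e.((d e) e))) h))))
Step 6: (\h.(h ((\d.(\e.((d e) e))) h)))
Step 7: (\h.(h (\e.((h e) e))))

Answer: (\h.(h (\e.((h e) e))))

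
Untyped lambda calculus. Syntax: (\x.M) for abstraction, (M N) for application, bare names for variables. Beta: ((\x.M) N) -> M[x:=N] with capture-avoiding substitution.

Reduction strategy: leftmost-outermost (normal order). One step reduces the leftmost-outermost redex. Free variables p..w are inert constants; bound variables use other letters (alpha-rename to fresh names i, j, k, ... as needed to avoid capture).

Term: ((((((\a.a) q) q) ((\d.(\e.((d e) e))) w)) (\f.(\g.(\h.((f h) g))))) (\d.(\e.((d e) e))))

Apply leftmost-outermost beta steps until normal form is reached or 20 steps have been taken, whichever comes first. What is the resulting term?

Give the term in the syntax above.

Answer: ((((q q) (\e.((w e) e))) (\f.(\g.(\h.((f h) g))))) (\d.(\e.((d e) e))))

Derivation:
Step 0: ((((((\a.a) q) q) ((\d.(\e.((d e) e))) w)) (\f.(\g.(\h.((f h) g))))) (\d.(\e.((d e) e))))
Step 1: ((((q q) ((\d.(\e.((d e) e))) w)) (\f.(\g.(\h.((f h) g))))) (\d.(\e.((d e) e))))
Step 2: ((((q q) (\e.((w e) e))) (\f.(\g.(\h.((f h) g))))) (\d.(\e.((d e) e))))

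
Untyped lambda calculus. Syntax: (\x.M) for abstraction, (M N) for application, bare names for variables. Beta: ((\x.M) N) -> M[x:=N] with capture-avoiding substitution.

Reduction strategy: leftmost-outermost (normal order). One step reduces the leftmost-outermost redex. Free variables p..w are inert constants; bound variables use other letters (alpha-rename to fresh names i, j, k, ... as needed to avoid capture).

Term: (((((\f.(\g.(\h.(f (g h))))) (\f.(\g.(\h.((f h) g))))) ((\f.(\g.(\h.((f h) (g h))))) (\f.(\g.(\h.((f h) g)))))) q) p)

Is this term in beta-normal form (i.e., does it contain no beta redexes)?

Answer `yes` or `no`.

Answer: no

Derivation:
Term: (((((\f.(\g.(\h.(f (g h))))) (\f.(\g.(\h.((f h) g))))) ((\f.(\g.(\h.((f h) (g h))))) (\f.(\g.(\h.((f h) g)))))) q) p)
Found 2 beta redex(es).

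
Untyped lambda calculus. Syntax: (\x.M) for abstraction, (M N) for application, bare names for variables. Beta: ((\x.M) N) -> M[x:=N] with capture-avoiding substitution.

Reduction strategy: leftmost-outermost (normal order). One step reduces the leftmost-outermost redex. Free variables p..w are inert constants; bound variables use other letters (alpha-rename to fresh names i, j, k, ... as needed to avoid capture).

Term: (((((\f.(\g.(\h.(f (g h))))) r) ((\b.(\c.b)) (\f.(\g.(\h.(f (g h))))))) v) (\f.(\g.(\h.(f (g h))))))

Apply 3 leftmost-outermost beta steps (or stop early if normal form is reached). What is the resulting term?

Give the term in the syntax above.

Step 0: (((((\f.(\g.(\h.(f (g h))))) r) ((\b.(\c.b)) (\f.(\g.(\h.(f (g h))))))) v) (\f.(\g.(\h.(f (g h))))))
Step 1: ((((\g.(\h.(r (g h)))) ((\b.(\c.b)) (\f.(\g.(\h.(f (g h))))))) v) (\f.(\g.(\h.(f (g h))))))
Step 2: (((\h.(r (((\b.(\c.b)) (\f.(\g.(\h.(f (g h)))))) h))) v) (\f.(\g.(\h.(f (g h))))))
Step 3: ((r (((\b.(\c.b)) (\f.(\g.(\h.(f (g h)))))) v)) (\f.(\g.(\h.(f (g h))))))

Answer: ((r (((\b.(\c.b)) (\f.(\g.(\h.(f (g h)))))) v)) (\f.(\g.(\h.(f (g h))))))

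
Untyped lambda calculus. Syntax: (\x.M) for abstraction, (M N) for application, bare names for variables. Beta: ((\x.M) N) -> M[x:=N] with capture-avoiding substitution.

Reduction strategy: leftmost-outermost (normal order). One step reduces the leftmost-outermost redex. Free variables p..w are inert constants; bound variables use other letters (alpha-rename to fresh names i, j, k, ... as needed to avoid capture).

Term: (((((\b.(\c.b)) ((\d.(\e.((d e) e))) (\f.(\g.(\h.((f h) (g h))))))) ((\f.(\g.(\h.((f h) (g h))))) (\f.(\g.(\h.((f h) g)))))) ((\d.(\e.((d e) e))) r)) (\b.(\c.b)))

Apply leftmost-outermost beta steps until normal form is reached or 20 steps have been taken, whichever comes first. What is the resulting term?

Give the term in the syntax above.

Step 0: (((((\b.(\c.b)) ((\d.(\e.((d e) e))) (\f.(\g.(\h.((f h) (g h))))))) ((\f.(\g.(\h.((f h) (g h))))) (\f.(\g.(\h.((f h) g)))))) ((\d.(\e.((d e) e))) r)) (\b.(\c.b)))
Step 1: ((((\c.((\d.(\e.((d e) e))) (\f.(\g.(\h.((f h) (g h))))))) ((\f.(\g.(\h.((f h) (g h))))) (\f.(\g.(\h.((f h) g)))))) ((\d.(\e.((d e) e))) r)) (\b.(\c.b)))
Step 2: ((((\d.(\e.((d e) e))) (\f.(\g.(\h.((f h) (g h)))))) ((\d.(\e.((d e) e))) r)) (\b.(\c.b)))
Step 3: (((\e.(((\f.(\g.(\h.((f h) (g h))))) e) e)) ((\d.(\e.((d e) e))) r)) (\b.(\c.b)))
Step 4: ((((\f.(\g.(\h.((f h) (g h))))) ((\d.(\e.((d e) e))) r)) ((\d.(\e.((d e) e))) r)) (\b.(\c.b)))
Step 5: (((\g.(\h.((((\d.(\e.((d e) e))) r) h) (g h)))) ((\d.(\e.((d e) e))) r)) (\b.(\c.b)))
Step 6: ((\h.((((\d.(\e.((d e) e))) r) h) (((\d.(\e.((d e) e))) r) h))) (\b.(\c.b)))
Step 7: ((((\d.(\e.((d e) e))) r) (\b.(\c.b))) (((\d.(\e.((d e) e))) r) (\b.(\c.b))))
Step 8: (((\e.((r e) e)) (\b.(\c.b))) (((\d.(\e.((d e) e))) r) (\b.(\c.b))))
Step 9: (((r (\b.(\c.b))) (\b.(\c.b))) (((\d.(\e.((d e) e))) r) (\b.(\c.b))))
Step 10: (((r (\b.(\c.b))) (\b.(\c.b))) ((\e.((r e) e)) (\b.(\c.b))))
Step 11: (((r (\b.(\c.b))) (\b.(\c.b))) ((r (\b.(\c.b))) (\b.(\c.b))))

Answer: (((r (\b.(\c.b))) (\b.(\c.b))) ((r (\b.(\c.b))) (\b.(\c.b))))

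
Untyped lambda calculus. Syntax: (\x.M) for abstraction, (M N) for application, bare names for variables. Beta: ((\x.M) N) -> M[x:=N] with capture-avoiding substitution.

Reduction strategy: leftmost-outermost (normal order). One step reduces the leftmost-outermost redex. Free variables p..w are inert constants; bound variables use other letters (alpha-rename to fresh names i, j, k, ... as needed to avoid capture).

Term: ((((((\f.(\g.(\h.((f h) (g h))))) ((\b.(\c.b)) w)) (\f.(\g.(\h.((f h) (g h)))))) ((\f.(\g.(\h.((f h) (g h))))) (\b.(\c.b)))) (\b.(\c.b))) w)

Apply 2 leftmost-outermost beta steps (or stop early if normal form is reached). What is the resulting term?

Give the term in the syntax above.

Step 0: ((((((\f.(\g.(\h.((f h) (g h))))) ((\b.(\c.b)) w)) (\f.(\g.(\h.((f h) (g h)))))) ((\f.(\g.(\h.((f h) (g h))))) (\b.(\c.b)))) (\b.(\c.b))) w)
Step 1: (((((\g.(\h.((((\b.(\c.b)) w) h) (g h)))) (\f.(\g.(\h.((f h) (g h)))))) ((\f.(\g.(\h.((f h) (g h))))) (\b.(\c.b)))) (\b.(\c.b))) w)
Step 2: ((((\h.((((\b.(\c.b)) w) h) ((\f.(\g.(\h.((f h) (g h))))) h))) ((\f.(\g.(\h.((f h) (g h))))) (\b.(\c.b)))) (\b.(\c.b))) w)

Answer: ((((\h.((((\b.(\c.b)) w) h) ((\f.(\g.(\h.((f h) (g h))))) h))) ((\f.(\g.(\h.((f h) (g h))))) (\b.(\c.b)))) (\b.(\c.b))) w)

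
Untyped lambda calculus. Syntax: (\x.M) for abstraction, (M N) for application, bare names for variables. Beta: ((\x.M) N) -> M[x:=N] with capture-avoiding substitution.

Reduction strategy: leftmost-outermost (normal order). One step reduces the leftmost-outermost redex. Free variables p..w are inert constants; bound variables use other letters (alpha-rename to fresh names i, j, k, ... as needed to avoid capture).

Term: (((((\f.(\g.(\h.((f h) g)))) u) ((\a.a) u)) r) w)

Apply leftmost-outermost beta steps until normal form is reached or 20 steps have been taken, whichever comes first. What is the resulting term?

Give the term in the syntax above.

Step 0: (((((\f.(\g.(\h.((f h) g)))) u) ((\a.a) u)) r) w)
Step 1: ((((\g.(\h.((u h) g))) ((\a.a) u)) r) w)
Step 2: (((\h.((u h) ((\a.a) u))) r) w)
Step 3: (((u r) ((\a.a) u)) w)
Step 4: (((u r) u) w)

Answer: (((u r) u) w)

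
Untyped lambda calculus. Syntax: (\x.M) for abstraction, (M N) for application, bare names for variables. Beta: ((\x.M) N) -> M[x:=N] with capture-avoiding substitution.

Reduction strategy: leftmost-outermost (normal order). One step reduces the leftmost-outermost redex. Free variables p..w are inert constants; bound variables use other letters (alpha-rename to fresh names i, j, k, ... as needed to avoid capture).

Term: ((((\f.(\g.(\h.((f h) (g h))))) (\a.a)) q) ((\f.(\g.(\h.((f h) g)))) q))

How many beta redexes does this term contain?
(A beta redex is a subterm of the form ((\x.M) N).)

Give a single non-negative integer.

Answer: 2

Derivation:
Term: ((((\f.(\g.(\h.((f h) (g h))))) (\a.a)) q) ((\f.(\g.(\h.((f h) g)))) q))
  Redex: ((\f.(\g.(\h.((f h) (g h))))) (\a.a))
  Redex: ((\f.(\g.(\h.((f h) g)))) q)
Total redexes: 2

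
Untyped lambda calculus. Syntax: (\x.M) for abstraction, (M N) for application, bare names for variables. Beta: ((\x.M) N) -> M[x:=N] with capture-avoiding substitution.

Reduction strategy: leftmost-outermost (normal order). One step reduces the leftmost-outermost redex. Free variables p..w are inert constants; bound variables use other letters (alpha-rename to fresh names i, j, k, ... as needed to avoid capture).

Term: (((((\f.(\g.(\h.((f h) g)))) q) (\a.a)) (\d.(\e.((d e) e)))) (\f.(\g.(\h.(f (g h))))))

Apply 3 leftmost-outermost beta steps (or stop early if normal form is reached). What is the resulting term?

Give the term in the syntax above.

Step 0: (((((\f.(\g.(\h.((f h) g)))) q) (\a.a)) (\d.(\e.((d e) e)))) (\f.(\g.(\h.(f (g h))))))
Step 1: ((((\g.(\h.((q h) g))) (\a.a)) (\d.(\e.((d e) e)))) (\f.(\g.(\h.(f (g h))))))
Step 2: (((\h.((q h) (\a.a))) (\d.(\e.((d e) e)))) (\f.(\g.(\h.(f (g h))))))
Step 3: (((q (\d.(\e.((d e) e)))) (\a.a)) (\f.(\g.(\h.(f (g h))))))

Answer: (((q (\d.(\e.((d e) e)))) (\a.a)) (\f.(\g.(\h.(f (g h))))))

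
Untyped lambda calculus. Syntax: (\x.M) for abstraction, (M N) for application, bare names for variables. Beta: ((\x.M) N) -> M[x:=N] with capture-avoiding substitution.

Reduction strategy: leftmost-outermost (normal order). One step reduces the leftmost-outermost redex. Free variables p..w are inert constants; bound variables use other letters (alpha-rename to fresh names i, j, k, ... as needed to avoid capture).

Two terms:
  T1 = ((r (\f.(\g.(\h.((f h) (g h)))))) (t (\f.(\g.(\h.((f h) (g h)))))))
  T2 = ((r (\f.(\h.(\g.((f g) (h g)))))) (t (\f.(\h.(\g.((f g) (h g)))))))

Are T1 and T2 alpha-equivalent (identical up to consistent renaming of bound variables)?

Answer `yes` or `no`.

Answer: yes

Derivation:
Term 1: ((r (\f.(\g.(\h.((f h) (g h)))))) (t (\f.(\g.(\h.((f h) (g h)))))))
Term 2: ((r (\f.(\h.(\g.((f g) (h g)))))) (t (\f.(\h.(\g.((f g) (h g)))))))
Alpha-equivalence: compare structure up to binder renaming.
Result: True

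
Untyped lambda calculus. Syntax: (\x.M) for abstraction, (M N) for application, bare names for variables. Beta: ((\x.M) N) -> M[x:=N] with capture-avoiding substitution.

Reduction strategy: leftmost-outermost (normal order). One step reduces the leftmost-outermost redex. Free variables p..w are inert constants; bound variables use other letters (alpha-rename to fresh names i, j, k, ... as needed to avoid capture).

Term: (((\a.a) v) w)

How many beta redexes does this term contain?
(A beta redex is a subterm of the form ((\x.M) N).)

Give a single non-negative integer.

Term: (((\a.a) v) w)
  Redex: ((\a.a) v)
Total redexes: 1

Answer: 1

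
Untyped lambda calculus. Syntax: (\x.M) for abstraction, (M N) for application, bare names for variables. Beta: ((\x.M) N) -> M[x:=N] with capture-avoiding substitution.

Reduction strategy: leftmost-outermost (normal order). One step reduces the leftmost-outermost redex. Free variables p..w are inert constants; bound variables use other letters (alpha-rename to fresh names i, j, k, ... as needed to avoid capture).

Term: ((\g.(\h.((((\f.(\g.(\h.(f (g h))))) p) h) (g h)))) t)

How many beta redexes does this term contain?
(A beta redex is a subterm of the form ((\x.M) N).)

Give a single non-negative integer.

Answer: 2

Derivation:
Term: ((\g.(\h.((((\f.(\g.(\h.(f (g h))))) p) h) (g h)))) t)
  Redex: ((\g.(\h.((((\f.(\g.(\h.(f (g h))))) p) h) (g h)))) t)
  Redex: ((\f.(\g.(\h.(f (g h))))) p)
Total redexes: 2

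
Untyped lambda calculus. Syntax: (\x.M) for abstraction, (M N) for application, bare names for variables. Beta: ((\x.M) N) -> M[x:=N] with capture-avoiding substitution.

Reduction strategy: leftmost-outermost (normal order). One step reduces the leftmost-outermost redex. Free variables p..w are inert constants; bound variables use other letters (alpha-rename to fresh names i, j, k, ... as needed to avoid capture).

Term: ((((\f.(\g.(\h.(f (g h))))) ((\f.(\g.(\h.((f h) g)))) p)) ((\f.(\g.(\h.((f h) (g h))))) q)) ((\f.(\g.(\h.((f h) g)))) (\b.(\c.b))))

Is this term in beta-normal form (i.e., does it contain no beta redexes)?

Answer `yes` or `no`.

Answer: no

Derivation:
Term: ((((\f.(\g.(\h.(f (g h))))) ((\f.(\g.(\h.((f h) g)))) p)) ((\f.(\g.(\h.((f h) (g h))))) q)) ((\f.(\g.(\h.((f h) g)))) (\b.(\c.b))))
Found 4 beta redex(es).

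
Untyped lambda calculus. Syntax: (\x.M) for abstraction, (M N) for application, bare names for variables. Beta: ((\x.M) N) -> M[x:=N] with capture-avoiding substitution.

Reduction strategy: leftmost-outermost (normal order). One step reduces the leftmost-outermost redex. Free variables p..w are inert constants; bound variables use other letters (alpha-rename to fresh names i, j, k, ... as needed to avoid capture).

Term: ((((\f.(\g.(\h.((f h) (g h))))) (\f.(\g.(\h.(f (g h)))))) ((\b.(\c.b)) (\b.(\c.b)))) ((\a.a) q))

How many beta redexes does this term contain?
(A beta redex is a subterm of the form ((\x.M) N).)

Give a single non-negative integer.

Answer: 3

Derivation:
Term: ((((\f.(\g.(\h.((f h) (g h))))) (\f.(\g.(\h.(f (g h)))))) ((\b.(\c.b)) (\b.(\c.b)))) ((\a.a) q))
  Redex: ((\f.(\g.(\h.((f h) (g h))))) (\f.(\g.(\h.(f (g h))))))
  Redex: ((\b.(\c.b)) (\b.(\c.b)))
  Redex: ((\a.a) q)
Total redexes: 3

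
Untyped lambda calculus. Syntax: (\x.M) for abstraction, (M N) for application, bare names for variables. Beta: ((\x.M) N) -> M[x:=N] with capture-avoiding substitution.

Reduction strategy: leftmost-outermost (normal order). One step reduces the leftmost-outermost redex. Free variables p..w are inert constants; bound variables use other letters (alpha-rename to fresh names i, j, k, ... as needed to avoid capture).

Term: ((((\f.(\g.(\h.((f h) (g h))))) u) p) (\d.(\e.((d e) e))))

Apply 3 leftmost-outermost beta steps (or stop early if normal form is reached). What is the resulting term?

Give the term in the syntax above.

Answer: ((u (\d.(\e.((d e) e)))) (p (\d.(\e.((d e) e)))))

Derivation:
Step 0: ((((\f.(\g.(\h.((f h) (g h))))) u) p) (\d.(\e.((d e) e))))
Step 1: (((\g.(\h.((u h) (g h)))) p) (\d.(\e.((d e) e))))
Step 2: ((\h.((u h) (p h))) (\d.(\e.((d e) e))))
Step 3: ((u (\d.(\e.((d e) e)))) (p (\d.(\e.((d e) e)))))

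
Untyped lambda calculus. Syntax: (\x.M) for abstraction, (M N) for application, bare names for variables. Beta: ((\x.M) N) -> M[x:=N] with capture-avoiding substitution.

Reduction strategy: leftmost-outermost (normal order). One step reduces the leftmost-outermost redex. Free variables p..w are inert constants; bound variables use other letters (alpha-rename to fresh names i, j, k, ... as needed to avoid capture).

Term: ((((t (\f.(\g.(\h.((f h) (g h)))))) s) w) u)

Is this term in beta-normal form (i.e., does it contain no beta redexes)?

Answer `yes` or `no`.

Answer: yes

Derivation:
Term: ((((t (\f.(\g.(\h.((f h) (g h)))))) s) w) u)
No beta redexes found.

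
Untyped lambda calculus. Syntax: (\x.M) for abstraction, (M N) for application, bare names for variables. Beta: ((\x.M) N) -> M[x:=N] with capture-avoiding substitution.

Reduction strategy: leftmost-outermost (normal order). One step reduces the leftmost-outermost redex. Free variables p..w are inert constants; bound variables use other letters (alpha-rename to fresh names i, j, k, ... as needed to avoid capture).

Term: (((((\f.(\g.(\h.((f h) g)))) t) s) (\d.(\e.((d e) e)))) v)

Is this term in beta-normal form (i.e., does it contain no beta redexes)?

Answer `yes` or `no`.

Term: (((((\f.(\g.(\h.((f h) g)))) t) s) (\d.(\e.((d e) e)))) v)
Found 1 beta redex(es).

Answer: no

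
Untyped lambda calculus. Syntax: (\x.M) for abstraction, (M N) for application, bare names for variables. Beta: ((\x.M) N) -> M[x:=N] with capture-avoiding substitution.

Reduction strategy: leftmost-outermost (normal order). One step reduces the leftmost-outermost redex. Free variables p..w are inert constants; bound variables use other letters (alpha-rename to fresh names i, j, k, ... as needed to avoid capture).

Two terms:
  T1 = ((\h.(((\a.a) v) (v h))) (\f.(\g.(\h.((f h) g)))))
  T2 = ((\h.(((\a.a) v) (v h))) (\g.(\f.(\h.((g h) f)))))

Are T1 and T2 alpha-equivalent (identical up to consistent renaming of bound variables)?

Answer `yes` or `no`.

Term 1: ((\h.(((\a.a) v) (v h))) (\f.(\g.(\h.((f h) g)))))
Term 2: ((\h.(((\a.a) v) (v h))) (\g.(\f.(\h.((g h) f)))))
Alpha-equivalence: compare structure up to binder renaming.
Result: True

Answer: yes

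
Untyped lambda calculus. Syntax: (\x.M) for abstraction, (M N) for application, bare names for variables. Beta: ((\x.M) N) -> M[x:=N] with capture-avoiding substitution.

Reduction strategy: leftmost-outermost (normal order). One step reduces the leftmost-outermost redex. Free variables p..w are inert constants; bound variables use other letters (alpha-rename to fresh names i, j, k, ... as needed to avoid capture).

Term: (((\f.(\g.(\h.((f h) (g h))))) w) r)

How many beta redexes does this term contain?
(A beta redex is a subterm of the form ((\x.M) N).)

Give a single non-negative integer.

Answer: 1

Derivation:
Term: (((\f.(\g.(\h.((f h) (g h))))) w) r)
  Redex: ((\f.(\g.(\h.((f h) (g h))))) w)
Total redexes: 1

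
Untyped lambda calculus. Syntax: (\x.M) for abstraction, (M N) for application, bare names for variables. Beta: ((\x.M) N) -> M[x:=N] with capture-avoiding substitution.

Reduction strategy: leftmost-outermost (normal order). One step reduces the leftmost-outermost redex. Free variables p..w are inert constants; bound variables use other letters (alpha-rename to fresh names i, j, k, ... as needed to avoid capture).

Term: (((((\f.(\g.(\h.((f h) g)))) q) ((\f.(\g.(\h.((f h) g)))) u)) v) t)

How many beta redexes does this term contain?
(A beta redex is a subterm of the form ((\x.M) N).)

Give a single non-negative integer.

Answer: 2

Derivation:
Term: (((((\f.(\g.(\h.((f h) g)))) q) ((\f.(\g.(\h.((f h) g)))) u)) v) t)
  Redex: ((\f.(\g.(\h.((f h) g)))) q)
  Redex: ((\f.(\g.(\h.((f h) g)))) u)
Total redexes: 2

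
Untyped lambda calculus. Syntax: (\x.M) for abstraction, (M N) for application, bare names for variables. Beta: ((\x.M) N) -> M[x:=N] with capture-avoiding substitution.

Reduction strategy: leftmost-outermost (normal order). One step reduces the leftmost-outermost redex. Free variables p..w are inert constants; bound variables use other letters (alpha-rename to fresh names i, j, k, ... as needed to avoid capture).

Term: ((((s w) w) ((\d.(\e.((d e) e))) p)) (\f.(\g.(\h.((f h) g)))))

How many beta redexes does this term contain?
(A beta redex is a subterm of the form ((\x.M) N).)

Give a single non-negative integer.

Term: ((((s w) w) ((\d.(\e.((d e) e))) p)) (\f.(\g.(\h.((f h) g)))))
  Redex: ((\d.(\e.((d e) e))) p)
Total redexes: 1

Answer: 1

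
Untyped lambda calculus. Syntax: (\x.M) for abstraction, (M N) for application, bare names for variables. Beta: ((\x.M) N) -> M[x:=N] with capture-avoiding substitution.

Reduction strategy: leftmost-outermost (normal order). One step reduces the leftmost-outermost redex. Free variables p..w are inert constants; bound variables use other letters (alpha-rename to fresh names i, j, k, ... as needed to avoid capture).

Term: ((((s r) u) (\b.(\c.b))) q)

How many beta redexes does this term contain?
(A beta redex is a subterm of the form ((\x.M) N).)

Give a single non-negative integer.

Answer: 0

Derivation:
Term: ((((s r) u) (\b.(\c.b))) q)
  (no redexes)
Total redexes: 0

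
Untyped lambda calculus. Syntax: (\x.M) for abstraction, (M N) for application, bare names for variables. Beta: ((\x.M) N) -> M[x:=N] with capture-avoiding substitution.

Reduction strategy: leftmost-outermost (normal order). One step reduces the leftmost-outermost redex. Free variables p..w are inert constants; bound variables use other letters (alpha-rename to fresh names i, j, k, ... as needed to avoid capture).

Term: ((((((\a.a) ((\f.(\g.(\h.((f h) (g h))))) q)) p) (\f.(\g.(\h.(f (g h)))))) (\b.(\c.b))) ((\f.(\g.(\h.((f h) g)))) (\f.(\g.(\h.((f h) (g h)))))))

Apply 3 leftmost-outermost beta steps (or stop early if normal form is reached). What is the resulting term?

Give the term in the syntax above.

Step 0: ((((((\a.a) ((\f.(\g.(\h.((f h) (g h))))) q)) p) (\f.(\g.(\h.(f (g h)))))) (\b.(\c.b))) ((\f.(\g.(\h.((f h) g)))) (\f.(\g.(\h.((f h) (g h)))))))
Step 1: ((((((\f.(\g.(\h.((f h) (g h))))) q) p) (\f.(\g.(\h.(f (g h)))))) (\b.(\c.b))) ((\f.(\g.(\h.((f h) g)))) (\f.(\g.(\h.((f h) (g h)))))))
Step 2: (((((\g.(\h.((q h) (g h)))) p) (\f.(\g.(\h.(f (g h)))))) (\b.(\c.b))) ((\f.(\g.(\h.((f h) g)))) (\f.(\g.(\h.((f h) (g h)))))))
Step 3: ((((\h.((q h) (p h))) (\f.(\g.(\h.(f (g h)))))) (\b.(\c.b))) ((\f.(\g.(\h.((f h) g)))) (\f.(\g.(\h.((f h) (g h)))))))

Answer: ((((\h.((q h) (p h))) (\f.(\g.(\h.(f (g h)))))) (\b.(\c.b))) ((\f.(\g.(\h.((f h) g)))) (\f.(\g.(\h.((f h) (g h)))))))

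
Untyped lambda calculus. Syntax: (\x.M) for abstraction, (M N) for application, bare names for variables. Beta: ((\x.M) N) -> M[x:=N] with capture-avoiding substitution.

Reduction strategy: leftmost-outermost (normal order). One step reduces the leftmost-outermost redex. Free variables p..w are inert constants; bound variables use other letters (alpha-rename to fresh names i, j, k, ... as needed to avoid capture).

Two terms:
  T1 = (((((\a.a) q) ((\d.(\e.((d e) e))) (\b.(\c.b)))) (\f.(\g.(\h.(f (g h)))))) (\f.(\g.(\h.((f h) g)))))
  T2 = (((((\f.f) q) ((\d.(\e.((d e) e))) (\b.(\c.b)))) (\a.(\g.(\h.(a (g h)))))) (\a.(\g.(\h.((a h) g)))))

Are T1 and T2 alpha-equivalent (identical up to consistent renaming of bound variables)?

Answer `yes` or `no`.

Term 1: (((((\a.a) q) ((\d.(\e.((d e) e))) (\b.(\c.b)))) (\f.(\g.(\h.(f (g h)))))) (\f.(\g.(\h.((f h) g)))))
Term 2: (((((\f.f) q) ((\d.(\e.((d e) e))) (\b.(\c.b)))) (\a.(\g.(\h.(a (g h)))))) (\a.(\g.(\h.((a h) g)))))
Alpha-equivalence: compare structure up to binder renaming.
Result: True

Answer: yes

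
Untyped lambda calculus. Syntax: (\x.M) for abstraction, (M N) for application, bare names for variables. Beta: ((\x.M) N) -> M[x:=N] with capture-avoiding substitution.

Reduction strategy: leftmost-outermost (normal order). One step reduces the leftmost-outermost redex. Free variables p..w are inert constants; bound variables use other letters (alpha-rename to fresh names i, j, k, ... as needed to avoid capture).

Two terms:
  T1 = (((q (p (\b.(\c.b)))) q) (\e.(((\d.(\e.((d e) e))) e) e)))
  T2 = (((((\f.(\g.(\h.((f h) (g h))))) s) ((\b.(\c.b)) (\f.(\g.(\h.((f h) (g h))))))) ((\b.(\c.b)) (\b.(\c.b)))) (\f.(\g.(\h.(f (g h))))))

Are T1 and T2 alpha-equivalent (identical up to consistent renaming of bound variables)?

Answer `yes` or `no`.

Answer: no

Derivation:
Term 1: (((q (p (\b.(\c.b)))) q) (\e.(((\d.(\e.((d e) e))) e) e)))
Term 2: (((((\f.(\g.(\h.((f h) (g h))))) s) ((\b.(\c.b)) (\f.(\g.(\h.((f h) (g h))))))) ((\b.(\c.b)) (\b.(\c.b)))) (\f.(\g.(\h.(f (g h))))))
Alpha-equivalence: compare structure up to binder renaming.
Result: False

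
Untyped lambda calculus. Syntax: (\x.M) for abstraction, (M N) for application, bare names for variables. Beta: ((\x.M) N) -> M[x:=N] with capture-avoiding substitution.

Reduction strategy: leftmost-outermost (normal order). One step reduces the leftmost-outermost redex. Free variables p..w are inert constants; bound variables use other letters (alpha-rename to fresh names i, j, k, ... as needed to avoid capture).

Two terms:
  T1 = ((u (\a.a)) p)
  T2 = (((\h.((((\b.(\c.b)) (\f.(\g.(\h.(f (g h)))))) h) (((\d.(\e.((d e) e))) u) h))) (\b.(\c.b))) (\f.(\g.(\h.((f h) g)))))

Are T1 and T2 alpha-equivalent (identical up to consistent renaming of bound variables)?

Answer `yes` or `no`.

Answer: no

Derivation:
Term 1: ((u (\a.a)) p)
Term 2: (((\h.((((\b.(\c.b)) (\f.(\g.(\h.(f (g h)))))) h) (((\d.(\e.((d e) e))) u) h))) (\b.(\c.b))) (\f.(\g.(\h.((f h) g)))))
Alpha-equivalence: compare structure up to binder renaming.
Result: False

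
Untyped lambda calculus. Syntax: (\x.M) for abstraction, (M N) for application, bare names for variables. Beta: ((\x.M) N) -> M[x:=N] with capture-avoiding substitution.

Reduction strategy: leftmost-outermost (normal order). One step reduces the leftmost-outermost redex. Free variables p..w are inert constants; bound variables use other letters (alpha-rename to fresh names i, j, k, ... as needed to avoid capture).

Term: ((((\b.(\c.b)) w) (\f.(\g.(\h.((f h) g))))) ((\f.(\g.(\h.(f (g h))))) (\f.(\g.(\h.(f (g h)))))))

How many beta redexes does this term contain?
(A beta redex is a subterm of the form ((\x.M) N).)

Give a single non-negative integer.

Answer: 2

Derivation:
Term: ((((\b.(\c.b)) w) (\f.(\g.(\h.((f h) g))))) ((\f.(\g.(\h.(f (g h))))) (\f.(\g.(\h.(f (g h)))))))
  Redex: ((\b.(\c.b)) w)
  Redex: ((\f.(\g.(\h.(f (g h))))) (\f.(\g.(\h.(f (g h))))))
Total redexes: 2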